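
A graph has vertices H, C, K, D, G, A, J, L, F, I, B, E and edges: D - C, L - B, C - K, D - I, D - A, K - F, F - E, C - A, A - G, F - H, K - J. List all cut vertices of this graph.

A, C, D, F, K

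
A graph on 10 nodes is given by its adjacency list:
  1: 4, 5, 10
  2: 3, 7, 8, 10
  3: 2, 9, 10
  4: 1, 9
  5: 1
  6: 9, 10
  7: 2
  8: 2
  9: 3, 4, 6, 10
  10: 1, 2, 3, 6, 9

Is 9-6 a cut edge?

No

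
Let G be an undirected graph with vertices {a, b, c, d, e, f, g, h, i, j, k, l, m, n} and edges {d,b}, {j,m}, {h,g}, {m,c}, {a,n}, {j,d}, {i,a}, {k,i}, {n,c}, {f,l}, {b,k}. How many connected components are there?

4

e is isolated — a component by itself.
Starting from g we can reach g, h. That is one component of size 2.
Starting from f we can reach f, l. That is one component of size 2.
Starting from a we can reach a, b, c, d, i, j, k, m, n. That is one component of size 9.
Total: 4 components.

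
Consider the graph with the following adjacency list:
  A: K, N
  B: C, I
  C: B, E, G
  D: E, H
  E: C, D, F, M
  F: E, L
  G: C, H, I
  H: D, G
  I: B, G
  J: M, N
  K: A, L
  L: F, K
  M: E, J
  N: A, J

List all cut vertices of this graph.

Removing E increases the component count from 1 to 2, so E is a cut vertex.
By contrast removing G leaves 1 component; it is not a cut vertex. No other vertex is a cut vertex either.

E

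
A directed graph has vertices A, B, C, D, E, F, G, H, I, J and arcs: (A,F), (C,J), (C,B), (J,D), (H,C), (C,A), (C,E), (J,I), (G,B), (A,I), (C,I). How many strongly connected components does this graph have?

10

{F} is an SCC by itself.
{E} is an SCC by itself.
{H} is an SCC by itself.
{A} is an SCC by itself.
{J} is an SCC by itself.
(and 5 more singleton SCCs)
That gives 10 strongly connected components.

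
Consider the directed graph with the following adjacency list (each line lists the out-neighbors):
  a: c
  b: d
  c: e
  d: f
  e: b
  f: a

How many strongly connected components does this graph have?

{a, b, c, d, e, f} are all mutually reachable — one SCC of size 6.
That gives 1 strongly connected component.

1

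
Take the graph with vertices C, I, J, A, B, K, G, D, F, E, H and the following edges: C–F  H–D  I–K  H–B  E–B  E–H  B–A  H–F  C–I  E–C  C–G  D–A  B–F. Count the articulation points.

Removing C increases the component count from 2 to 4, so C is a cut vertex.
Removing I increases the component count from 2 to 3, so I is a cut vertex.
By contrast removing H leaves 2 components; it is not a cut vertex. No other vertex is a cut vertex either.

2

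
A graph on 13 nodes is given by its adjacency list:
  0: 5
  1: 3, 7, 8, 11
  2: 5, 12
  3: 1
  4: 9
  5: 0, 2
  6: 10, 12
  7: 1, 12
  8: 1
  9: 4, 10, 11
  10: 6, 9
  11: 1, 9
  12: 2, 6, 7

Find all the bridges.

The edges on the cycle 12-6-10-9-11-1-7-12 are not bridges since each lies on that cycle.
But removing 12-2 disconnects 12 from 2; removing 2-5 disconnects 2 from 5; removing 5-0 disconnects 5 from 0; removing 4-9 disconnects 4 from 9 — these are bridges.
In total 6 edges are bridges.

0-5, 1-3, 1-8, 12-2, 2-5, 4-9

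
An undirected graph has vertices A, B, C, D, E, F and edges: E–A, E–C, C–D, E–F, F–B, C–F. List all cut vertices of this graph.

C, E, F

Removing C increases the component count from 1 to 2, so C is a cut vertex.
Removing E increases the component count from 1 to 2, so E is a cut vertex.
Removing F increases the component count from 1 to 2, so F is a cut vertex.
By contrast removing D leaves 1 component; it is not a cut vertex. No other vertex is a cut vertex either.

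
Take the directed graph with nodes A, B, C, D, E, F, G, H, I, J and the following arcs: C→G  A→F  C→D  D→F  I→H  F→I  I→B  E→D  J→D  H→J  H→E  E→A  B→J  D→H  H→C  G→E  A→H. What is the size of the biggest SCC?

{A, B, C, D, E, F, G, H, I, J} are all mutually reachable — one SCC of size 10.
The largest has 10 vertices.

10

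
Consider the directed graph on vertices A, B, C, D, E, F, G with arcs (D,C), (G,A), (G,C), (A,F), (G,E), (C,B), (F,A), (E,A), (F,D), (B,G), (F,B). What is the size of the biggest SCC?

7

{A, B, C, D, E, F, G} are all mutually reachable — one SCC of size 7.
The largest has 7 vertices.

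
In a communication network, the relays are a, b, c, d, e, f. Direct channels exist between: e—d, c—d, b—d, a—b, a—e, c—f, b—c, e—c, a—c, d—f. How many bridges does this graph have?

The edges on the cycle a-e-c-b-a are not bridges since each lies on that cycle.
Every edge lies on some cycle, so there are no bridges.

0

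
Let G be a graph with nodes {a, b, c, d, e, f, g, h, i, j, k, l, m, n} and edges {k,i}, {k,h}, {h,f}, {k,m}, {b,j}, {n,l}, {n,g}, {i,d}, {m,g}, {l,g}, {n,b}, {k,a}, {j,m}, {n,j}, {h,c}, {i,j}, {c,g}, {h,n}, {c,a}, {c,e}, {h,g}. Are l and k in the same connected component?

From l we can reach a, b, c, d, e, f, g, h, i, j, k, l, m, n, which includes k.

Yes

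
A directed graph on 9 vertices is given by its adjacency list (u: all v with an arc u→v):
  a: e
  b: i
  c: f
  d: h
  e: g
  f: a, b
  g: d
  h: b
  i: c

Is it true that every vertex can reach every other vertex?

Yes

From i we can reach every vertex (a, b, c, d, e, f, g, h, i), and every vertex can reach i (a, b, c, d, e, f, g, h, i). So the whole graph is one strongly connected component.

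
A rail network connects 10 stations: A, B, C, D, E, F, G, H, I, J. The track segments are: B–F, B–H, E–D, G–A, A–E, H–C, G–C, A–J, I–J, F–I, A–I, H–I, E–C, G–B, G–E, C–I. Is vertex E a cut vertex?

Deleting E raises the number of components from 1 to 2, so E is a cut vertex.

Yes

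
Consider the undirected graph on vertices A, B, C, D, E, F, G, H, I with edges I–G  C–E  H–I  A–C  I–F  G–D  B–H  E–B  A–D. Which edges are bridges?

F-I

The edges on the cycle A-C-E-B-H-I-G-D-A are not bridges since each lies on that cycle.
But removing F–I disconnects F from I — this is a bridge.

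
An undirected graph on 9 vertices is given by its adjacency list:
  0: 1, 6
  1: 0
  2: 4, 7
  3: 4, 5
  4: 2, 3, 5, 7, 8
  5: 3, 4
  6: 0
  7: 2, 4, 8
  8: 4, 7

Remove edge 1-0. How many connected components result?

Before removal there are 2 components.
1-0 is a bridge — removing it separates 1's side from 0's side.
After removal: 3 components.

3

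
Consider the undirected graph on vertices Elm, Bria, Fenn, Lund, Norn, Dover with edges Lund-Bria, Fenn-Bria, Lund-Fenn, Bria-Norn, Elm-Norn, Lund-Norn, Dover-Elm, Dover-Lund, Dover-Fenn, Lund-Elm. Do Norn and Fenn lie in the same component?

From Norn we can reach Elm, Bria, Fenn, Lund, Norn, Dover, which includes Fenn.

Yes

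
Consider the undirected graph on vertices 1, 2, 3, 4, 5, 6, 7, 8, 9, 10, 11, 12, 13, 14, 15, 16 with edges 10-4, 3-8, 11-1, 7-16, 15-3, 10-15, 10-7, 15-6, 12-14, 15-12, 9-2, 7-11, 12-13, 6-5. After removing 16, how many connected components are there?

2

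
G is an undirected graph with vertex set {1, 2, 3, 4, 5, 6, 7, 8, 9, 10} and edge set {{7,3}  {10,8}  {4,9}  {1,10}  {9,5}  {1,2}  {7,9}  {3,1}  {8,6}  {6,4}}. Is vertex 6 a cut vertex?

No

Deleting 6 leaves 1 component (was 1) (its neighbors 4, 8 remain connected to each other), so 6 is not a cut vertex.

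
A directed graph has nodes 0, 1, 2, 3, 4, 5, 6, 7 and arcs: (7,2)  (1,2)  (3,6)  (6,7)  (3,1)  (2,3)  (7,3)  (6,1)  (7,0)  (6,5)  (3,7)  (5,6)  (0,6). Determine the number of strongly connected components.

2

{0, 1, 2, 3, 5, 6, 7} are all mutually reachable — one SCC of size 7.
{4} is an SCC by itself.
That gives 2 strongly connected components.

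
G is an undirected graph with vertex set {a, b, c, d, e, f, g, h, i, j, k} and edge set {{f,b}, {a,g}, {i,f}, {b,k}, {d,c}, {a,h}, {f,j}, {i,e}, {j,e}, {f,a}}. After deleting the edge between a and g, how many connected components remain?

Before removal there are 2 components.
a–g is a bridge — removing it separates a's side from g's side.
After removal: 3 components.

3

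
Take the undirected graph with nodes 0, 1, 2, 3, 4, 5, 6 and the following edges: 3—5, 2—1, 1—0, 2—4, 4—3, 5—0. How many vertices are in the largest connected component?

6

6 is isolated — a component by itself.
Starting from 0 we can reach 0, 1, 2, 3, 4, 5. That is one component of size 6.
The largest has 6 vertices.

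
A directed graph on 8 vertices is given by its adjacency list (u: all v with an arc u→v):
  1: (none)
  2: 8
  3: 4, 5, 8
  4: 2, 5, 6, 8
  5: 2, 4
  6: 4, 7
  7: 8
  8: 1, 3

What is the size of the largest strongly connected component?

7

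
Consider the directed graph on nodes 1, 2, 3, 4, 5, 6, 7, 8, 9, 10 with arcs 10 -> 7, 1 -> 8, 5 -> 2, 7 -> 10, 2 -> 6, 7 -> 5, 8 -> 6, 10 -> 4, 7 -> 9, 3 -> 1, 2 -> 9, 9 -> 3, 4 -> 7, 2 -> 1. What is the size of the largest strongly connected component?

{4, 7, 10} are all mutually reachable — one SCC of size 3.
{2} is an SCC by itself.
{1} is an SCC by itself.
{5} is an SCC by itself.
{8} is an SCC by itself.
(and 3 more singleton SCCs)
The largest has 3 vertices.

3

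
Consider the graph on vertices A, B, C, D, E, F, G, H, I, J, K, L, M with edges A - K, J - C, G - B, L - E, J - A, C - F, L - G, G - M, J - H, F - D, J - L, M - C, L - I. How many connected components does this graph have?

Starting from A we can reach A, B, C, D, E, F, G, H, I, J, K, L, M. That is one component of size 13.
Total: 1 component.

1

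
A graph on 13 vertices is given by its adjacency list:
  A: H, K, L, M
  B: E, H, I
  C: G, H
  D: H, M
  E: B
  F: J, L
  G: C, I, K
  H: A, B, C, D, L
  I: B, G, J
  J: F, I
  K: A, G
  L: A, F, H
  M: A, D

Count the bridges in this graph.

The edges on the cycle H-A-M-D-H are not bridges since each lies on that cycle.
But removing E-B disconnects E from B — this is a bridge.

1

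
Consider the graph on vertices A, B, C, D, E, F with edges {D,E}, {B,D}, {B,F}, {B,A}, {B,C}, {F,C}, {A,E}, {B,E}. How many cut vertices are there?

1

Removing B increases the component count from 1 to 2, so B is a cut vertex.
By contrast removing E leaves 1 component; it is not a cut vertex. No other vertex is a cut vertex either.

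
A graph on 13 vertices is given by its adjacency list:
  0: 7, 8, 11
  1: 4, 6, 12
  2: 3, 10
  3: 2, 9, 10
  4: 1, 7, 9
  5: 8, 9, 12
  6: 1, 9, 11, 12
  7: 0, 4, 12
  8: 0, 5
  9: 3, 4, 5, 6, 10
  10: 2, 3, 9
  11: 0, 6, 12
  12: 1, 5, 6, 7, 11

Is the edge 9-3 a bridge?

After removing 9-3, the path 9-10-3 still connects them, so the edge is not a bridge.

No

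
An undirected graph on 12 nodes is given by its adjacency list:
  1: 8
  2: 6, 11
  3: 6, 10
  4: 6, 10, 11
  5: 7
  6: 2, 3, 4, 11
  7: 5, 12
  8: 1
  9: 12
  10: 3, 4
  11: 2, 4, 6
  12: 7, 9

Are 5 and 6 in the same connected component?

No

The component containing 5 is {5, 7, 9, 12}, and 6 is not in it.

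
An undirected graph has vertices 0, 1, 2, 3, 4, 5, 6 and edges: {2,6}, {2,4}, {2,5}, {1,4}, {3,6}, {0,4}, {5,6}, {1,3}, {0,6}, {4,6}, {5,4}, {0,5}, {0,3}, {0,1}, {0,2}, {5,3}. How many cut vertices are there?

Removing 5, for instance, still leaves 1 component. No single vertex removal increases the component count — the graph has no articulation points.

0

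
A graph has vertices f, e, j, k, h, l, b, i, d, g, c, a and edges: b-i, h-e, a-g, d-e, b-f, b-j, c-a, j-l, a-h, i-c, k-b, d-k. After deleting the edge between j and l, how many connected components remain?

2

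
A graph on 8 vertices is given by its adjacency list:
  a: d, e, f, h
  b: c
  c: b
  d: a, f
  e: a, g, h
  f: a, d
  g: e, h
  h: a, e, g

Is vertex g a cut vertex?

No

Deleting g leaves 2 components (was 2), so g is not a cut vertex.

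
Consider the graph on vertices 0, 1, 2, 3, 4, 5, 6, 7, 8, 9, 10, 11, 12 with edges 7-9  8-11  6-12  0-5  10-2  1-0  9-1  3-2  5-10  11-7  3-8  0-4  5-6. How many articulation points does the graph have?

Removing 0 increases the component count from 1 to 2, so 0 is a cut vertex.
Removing 5 increases the component count from 1 to 2, so 5 is a cut vertex.
Removing 6 increases the component count from 1 to 2, so 6 is a cut vertex.
By contrast removing 8 leaves 1 component; it is not a cut vertex. No other vertex is a cut vertex either.

3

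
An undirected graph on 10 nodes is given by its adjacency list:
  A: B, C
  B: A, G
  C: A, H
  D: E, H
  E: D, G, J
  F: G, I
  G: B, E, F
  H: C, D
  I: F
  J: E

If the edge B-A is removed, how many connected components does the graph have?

1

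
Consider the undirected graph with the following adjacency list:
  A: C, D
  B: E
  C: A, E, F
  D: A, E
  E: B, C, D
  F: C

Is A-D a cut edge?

No

After removing A-D, the path A-C-E-D still connects them, so the edge is not a bridge.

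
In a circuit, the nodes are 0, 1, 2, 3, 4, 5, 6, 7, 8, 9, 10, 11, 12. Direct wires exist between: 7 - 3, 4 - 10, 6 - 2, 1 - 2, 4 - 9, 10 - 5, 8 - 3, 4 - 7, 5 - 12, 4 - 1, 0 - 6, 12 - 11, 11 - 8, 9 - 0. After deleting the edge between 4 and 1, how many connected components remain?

1

4 and 1 are still connected via 4-9-0-6-2-1, so the component count stays at 1.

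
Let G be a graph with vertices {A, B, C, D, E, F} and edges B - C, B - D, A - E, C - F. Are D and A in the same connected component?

The component containing D is {B, C, D, F}, and A is not in it.

No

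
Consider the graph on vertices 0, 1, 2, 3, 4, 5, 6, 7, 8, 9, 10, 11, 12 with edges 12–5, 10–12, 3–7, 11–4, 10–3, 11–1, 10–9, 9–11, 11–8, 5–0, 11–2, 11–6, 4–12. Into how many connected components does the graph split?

Starting from 0 we can reach 0, 1, 2, 3, 4, 5, 6, 7, 8, 9, 10, 11, 12. That is one component of size 13.
Total: 1 component.

1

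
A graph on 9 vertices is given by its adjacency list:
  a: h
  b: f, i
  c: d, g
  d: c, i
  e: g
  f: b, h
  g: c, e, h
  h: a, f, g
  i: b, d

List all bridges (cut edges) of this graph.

a-h, e-g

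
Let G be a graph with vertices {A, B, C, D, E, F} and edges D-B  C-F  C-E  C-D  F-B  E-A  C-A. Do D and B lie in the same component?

From D we can reach A, B, C, D, E, F, which includes B.

Yes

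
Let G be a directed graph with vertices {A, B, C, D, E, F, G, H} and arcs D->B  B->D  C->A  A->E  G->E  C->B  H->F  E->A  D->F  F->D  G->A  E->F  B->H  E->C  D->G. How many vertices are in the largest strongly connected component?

{A, B, C, D, E, F, G, H} are all mutually reachable — one SCC of size 8.
The largest has 8 vertices.

8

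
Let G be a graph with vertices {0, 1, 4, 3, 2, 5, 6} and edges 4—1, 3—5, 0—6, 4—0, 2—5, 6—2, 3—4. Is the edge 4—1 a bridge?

Yes

Removing 4—1 leaves no path between 4 and 1: the component count goes from 1 to 2. So it is a bridge.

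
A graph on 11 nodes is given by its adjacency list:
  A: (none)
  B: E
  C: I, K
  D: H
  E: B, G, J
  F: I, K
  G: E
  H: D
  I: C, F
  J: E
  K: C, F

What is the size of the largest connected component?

A is isolated — a component by itself.
Starting from D we can reach D, H. That is one component of size 2.
Starting from B we can reach B, E, G, J. That is one component of size 4.
Starting from C we can reach C, F, I, K. That is one component of size 4.
The largest has 4 vertices.

4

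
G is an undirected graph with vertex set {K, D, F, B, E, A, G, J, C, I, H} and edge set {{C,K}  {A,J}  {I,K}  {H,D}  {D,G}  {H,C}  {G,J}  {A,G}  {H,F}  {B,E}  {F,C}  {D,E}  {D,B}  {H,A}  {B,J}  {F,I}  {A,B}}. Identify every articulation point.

Removing H increases the component count from 1 to 2, so H is a cut vertex.
By contrast removing B leaves 1 component; it is not a cut vertex. No other vertex is a cut vertex either.

H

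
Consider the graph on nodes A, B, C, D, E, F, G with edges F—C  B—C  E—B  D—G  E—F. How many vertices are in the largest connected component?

4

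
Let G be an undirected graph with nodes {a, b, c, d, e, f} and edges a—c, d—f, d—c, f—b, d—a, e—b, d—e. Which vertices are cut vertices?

Removing d increases the component count from 1 to 2, so d is a cut vertex.
By contrast removing e leaves 1 component; it is not a cut vertex. No other vertex is a cut vertex either.

d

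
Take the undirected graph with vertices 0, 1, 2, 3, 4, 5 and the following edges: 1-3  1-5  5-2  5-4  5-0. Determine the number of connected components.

1

Starting from 0 we can reach 0, 1, 2, 3, 4, 5. That is one component of size 6.
Total: 1 component.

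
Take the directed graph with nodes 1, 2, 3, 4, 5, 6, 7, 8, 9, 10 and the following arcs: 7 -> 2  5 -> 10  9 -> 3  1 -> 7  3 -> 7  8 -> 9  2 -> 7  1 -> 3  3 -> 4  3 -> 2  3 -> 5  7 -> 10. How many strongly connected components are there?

9

{2, 7} are all mutually reachable — one SCC of size 2.
{3} is an SCC by itself.
{4} is an SCC by itself.
{5} is an SCC by itself.
{9} is an SCC by itself.
(and 4 more singleton SCCs)
That gives 9 strongly connected components.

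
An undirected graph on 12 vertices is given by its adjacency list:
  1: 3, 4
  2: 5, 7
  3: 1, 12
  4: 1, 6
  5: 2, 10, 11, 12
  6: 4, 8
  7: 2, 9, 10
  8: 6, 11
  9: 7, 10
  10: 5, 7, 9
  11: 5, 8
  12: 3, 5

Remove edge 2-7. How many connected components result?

1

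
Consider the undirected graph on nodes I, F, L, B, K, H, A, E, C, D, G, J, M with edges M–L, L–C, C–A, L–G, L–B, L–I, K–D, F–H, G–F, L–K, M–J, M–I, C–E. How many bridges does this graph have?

10

The edges on the cycle M-L-I-M are not bridges since each lies on that cycle.
But removing K–D disconnects K from D; removing A–C disconnects A from C; removing B–L disconnects B from L; removing F–H disconnects F from H — these are bridges.
In total 10 edges are bridges.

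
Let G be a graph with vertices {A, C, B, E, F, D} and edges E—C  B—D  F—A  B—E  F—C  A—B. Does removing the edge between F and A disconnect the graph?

No

After removing F—A, the path F-C-E-B-A still connects them, so the edge is not a bridge.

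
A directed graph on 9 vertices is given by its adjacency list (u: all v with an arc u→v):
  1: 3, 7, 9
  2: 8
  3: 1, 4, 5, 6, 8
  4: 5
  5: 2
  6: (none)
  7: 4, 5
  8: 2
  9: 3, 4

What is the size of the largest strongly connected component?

3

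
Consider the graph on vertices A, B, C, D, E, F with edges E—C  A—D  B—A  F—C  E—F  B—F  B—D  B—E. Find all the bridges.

The edges on the cycle B-A-D-B are not bridges since each lies on that cycle.
Every edge lies on some cycle, so there are no bridges.

none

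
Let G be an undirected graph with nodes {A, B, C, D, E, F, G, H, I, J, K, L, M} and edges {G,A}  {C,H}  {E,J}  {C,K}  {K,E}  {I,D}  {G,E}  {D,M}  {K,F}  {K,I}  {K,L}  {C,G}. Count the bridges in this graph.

8

The edges on the cycle C-G-E-K-C are not bridges since each lies on that cycle.
But removing K–L disconnects K from L; removing D–M disconnects D from M; removing C–H disconnects C from H; removing E–J disconnects E from J — these are bridges.
In total 8 edges are bridges.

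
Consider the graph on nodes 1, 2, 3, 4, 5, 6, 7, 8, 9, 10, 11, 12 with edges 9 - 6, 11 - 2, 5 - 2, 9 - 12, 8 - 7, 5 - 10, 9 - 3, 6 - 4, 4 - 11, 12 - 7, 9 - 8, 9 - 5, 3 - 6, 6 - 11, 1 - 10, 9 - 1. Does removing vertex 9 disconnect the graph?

Yes

Deleting 9 raises the number of components from 1 to 2, so 9 is a cut vertex.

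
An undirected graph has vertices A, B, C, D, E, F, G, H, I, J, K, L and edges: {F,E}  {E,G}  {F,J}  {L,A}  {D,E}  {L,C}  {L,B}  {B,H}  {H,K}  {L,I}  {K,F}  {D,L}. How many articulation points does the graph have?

Removing E increases the component count from 1 to 2, so E is a cut vertex.
Removing F increases the component count from 1 to 2, so F is a cut vertex.
Removing L increases the component count from 1 to 4, so L is a cut vertex.
By contrast removing C leaves 1 component; it is not a cut vertex. No other vertex is a cut vertex either.

3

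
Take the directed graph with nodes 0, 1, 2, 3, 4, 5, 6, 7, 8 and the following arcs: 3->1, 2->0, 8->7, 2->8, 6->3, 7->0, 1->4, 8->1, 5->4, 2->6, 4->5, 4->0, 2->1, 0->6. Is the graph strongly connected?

No

There is no directed path from 7 to 8, so the graph is not strongly connected.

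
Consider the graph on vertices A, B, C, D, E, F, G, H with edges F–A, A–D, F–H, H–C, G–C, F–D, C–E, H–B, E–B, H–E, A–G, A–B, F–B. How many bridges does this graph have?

The edges on the cycle F-A-G-C-H-F are not bridges since each lies on that cycle.
Every edge lies on some cycle, so there are no bridges.

0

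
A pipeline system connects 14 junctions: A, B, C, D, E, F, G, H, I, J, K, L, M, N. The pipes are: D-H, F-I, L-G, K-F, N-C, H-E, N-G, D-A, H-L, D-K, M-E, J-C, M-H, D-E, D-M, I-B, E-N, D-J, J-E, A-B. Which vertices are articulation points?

D

Removing D increases the component count from 1 to 2, so D is a cut vertex.
By contrast removing J leaves 1 component; it is not a cut vertex. No other vertex is a cut vertex either.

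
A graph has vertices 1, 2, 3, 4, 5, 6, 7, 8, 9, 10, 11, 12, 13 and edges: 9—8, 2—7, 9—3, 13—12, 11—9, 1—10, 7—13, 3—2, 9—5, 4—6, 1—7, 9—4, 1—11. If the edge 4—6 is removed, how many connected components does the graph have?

2

Before removal there is 1 component.
4—6 is a bridge — removing it separates 4's side from 6's side.
After removal: 2 components.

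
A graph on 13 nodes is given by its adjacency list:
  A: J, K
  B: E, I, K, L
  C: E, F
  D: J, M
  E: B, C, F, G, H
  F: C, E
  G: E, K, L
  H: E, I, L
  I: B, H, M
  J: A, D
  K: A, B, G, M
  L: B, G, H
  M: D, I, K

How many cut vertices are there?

1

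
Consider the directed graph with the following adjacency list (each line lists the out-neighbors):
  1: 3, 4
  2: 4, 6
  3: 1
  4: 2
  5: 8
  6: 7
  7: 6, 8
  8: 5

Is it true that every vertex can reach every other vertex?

No

There is no directed path from 5 to 2, so the graph is not strongly connected.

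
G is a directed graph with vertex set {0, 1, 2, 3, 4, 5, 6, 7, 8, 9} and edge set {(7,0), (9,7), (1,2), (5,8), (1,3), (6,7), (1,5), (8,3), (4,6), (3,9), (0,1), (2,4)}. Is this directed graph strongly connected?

Yes

From 9 we can reach every vertex (0, 1, 2, 3, 4, 5, 6, 7, 8, 9), and every vertex can reach 9 (0, 1, 2, 3, 4, 5, 6, 7, 8, 9). So the whole graph is one strongly connected component.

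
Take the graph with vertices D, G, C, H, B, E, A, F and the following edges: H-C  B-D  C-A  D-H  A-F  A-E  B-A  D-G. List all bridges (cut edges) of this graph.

A-E, A-F, D-G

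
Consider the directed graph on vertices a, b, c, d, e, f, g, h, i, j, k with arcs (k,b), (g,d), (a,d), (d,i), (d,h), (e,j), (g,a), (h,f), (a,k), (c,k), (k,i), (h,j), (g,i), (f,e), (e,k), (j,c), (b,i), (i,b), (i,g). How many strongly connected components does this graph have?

1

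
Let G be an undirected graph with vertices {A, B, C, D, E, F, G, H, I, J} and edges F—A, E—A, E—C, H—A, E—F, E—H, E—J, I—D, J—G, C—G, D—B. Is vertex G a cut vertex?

No

Deleting G leaves 2 components (was 2), so G is not a cut vertex.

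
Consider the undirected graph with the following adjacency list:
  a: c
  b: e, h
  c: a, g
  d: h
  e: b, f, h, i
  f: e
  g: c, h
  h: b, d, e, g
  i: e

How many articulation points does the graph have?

4

Removing c increases the component count from 1 to 2, so c is a cut vertex.
Removing e increases the component count from 1 to 3, so e is a cut vertex.
Removing g increases the component count from 1 to 2, so g is a cut vertex.
Likewise h is a cut vertex.
By contrast removing b leaves 1 component; it is not a cut vertex. No other vertex is a cut vertex either.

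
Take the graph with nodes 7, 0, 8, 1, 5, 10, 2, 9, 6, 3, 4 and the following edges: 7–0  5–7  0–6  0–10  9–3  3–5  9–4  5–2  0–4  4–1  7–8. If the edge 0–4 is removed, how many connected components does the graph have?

1

0 and 4 are still connected via 0-7-5-3-9-4, so the component count stays at 1.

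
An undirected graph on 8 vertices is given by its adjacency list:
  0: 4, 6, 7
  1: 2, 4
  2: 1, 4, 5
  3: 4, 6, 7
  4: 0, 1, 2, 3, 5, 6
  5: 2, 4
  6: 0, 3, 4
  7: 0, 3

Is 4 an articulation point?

Yes

Deleting 4 raises the number of components from 1 to 2, so 4 is a cut vertex.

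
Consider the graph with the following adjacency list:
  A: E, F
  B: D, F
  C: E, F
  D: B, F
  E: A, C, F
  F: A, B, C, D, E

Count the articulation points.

1

Removing F increases the component count from 1 to 2, so F is a cut vertex.
By contrast removing E leaves 1 component; it is not a cut vertex. No other vertex is a cut vertex either.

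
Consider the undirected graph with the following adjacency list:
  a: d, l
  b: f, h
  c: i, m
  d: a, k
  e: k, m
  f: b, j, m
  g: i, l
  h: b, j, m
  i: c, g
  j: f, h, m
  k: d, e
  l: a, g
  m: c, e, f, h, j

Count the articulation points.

Removing m increases the component count from 1 to 2, so m is a cut vertex.
By contrast removing i leaves 1 component; it is not a cut vertex. No other vertex is a cut vertex either.

1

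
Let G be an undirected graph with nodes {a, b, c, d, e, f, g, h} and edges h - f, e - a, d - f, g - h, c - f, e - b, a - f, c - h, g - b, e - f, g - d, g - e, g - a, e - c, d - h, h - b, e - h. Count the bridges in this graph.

0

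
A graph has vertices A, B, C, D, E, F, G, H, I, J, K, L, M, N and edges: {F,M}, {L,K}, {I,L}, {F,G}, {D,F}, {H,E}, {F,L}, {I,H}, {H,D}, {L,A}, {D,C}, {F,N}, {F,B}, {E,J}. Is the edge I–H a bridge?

No

After removing I–H, the path I-L-F-D-H still connects them, so the edge is not a bridge.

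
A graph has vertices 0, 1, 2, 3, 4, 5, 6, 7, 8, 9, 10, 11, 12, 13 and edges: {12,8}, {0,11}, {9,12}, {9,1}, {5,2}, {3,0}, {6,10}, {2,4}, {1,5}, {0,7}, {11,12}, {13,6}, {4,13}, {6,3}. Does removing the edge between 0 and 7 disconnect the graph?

Removing 0-7 leaves no path between 0 and 7: the component count goes from 1 to 2. So it is a bridge.

Yes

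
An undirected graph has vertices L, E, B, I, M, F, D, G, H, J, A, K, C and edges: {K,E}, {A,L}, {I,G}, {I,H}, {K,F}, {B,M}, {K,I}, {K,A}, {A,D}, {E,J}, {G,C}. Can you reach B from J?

No

The component containing J is {A, C, D, E, F, G, H, I, J, K, L}, and B is not in it.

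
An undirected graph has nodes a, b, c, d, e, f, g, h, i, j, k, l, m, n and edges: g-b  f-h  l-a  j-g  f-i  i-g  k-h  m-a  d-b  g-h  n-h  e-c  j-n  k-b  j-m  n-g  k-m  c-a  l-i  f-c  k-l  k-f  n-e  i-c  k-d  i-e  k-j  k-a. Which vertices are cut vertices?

none

Removing h, for instance, still leaves 1 component. No single vertex removal increases the component count — the graph has no articulation points.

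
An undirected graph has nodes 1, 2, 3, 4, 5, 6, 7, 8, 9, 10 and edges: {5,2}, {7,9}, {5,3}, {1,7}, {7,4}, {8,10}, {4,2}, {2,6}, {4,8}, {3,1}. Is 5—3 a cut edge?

No

After removing 5—3, the path 5-2-4-7-1-3 still connects them, so the edge is not a bridge.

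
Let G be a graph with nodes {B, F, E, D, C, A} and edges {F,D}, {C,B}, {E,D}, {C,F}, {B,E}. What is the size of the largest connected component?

5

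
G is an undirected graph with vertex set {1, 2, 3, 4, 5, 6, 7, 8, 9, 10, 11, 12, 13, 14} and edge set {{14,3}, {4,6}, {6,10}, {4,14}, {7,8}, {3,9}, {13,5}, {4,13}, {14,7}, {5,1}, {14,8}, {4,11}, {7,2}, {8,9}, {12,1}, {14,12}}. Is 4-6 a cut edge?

Removing 4-6 leaves no path between 4 and 6: the component count goes from 1 to 2. So it is a bridge.

Yes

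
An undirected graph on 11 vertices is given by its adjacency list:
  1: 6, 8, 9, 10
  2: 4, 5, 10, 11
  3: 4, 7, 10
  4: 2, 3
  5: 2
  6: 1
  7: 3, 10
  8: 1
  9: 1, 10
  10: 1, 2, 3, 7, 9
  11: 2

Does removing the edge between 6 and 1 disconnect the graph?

Yes

Removing 6-1 leaves no path between 6 and 1: the component count goes from 1 to 2. So it is a bridge.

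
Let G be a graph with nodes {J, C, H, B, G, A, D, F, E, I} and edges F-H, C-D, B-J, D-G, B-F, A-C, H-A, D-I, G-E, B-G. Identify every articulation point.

B, D, G

Removing B increases the component count from 1 to 2, so B is a cut vertex.
Removing D increases the component count from 1 to 2, so D is a cut vertex.
Removing G increases the component count from 1 to 2, so G is a cut vertex.
By contrast removing A leaves 1 component; it is not a cut vertex. No other vertex is a cut vertex either.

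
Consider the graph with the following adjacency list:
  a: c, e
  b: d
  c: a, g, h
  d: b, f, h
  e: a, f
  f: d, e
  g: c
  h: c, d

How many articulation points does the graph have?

2

Removing c increases the component count from 1 to 2, so c is a cut vertex.
Removing d increases the component count from 1 to 2, so d is a cut vertex.
By contrast removing e leaves 1 component; it is not a cut vertex. No other vertex is a cut vertex either.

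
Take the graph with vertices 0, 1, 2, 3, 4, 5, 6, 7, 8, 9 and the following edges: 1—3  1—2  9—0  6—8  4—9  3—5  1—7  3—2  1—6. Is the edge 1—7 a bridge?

Removing 1—7 leaves no path between 1 and 7: the component count goes from 2 to 3. So it is a bridge.

Yes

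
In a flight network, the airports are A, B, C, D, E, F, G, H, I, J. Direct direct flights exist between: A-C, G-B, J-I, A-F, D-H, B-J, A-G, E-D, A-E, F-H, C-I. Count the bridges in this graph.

0

The edges on the cycle A-E-D-H-F-A are not bridges since each lies on that cycle.
Every edge lies on some cycle, so there are no bridges.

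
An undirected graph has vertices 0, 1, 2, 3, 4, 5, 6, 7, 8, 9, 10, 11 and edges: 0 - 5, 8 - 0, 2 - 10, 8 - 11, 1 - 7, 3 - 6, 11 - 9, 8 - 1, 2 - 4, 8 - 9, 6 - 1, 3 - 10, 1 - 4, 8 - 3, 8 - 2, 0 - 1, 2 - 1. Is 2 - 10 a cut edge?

After removing 2 - 10, the path 2-8-3-10 still connects them, so the edge is not a bridge.

No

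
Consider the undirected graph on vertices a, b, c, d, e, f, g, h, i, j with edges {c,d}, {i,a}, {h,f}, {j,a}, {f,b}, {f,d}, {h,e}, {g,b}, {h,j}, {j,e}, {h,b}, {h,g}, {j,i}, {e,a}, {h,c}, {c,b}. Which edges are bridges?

The edges on the cycle h-g-b-h are not bridges since each lies on that cycle.
Every edge lies on some cycle, so there are no bridges.

none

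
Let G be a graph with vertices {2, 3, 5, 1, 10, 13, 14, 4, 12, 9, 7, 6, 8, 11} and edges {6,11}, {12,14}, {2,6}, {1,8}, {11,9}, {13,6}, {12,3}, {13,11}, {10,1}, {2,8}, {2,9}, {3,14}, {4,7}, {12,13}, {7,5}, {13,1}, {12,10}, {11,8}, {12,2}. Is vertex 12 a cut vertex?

Yes

Deleting 12 raises the number of components from 2 to 3, so 12 is a cut vertex.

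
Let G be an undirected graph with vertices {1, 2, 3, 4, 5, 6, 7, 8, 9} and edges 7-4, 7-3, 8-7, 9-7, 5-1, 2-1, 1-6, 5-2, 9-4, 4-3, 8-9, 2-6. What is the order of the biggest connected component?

5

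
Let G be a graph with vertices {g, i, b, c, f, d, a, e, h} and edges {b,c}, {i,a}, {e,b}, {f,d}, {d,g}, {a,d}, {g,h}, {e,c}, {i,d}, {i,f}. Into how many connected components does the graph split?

2

Starting from b we can reach b, c, e. That is one component of size 3.
Starting from a we can reach a, d, f, g, h, i. That is one component of size 6.
Total: 2 components.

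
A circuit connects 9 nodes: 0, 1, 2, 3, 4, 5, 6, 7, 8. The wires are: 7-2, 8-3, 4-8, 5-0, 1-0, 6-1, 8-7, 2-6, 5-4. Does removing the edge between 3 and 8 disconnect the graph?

Removing 3-8 leaves no path between 3 and 8: the component count goes from 1 to 2. So it is a bridge.

Yes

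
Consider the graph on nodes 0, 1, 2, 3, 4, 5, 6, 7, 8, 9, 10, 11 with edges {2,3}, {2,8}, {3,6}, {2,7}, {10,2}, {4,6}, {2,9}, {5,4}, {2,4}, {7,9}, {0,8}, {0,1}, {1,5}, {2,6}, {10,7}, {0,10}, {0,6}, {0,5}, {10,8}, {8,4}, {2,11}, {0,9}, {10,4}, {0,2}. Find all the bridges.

11-2

The edges on the cycle 0-10-2-3-6-0 are not bridges since each lies on that cycle.
But removing 11–2 disconnects 11 from 2 — this is a bridge.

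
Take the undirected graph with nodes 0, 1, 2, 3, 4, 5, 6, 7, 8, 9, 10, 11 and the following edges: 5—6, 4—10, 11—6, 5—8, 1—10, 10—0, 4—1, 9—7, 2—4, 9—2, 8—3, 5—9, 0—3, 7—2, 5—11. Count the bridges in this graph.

The edges on the cycle 5-11-6-5 are not bridges since each lies on that cycle.
Every edge lies on some cycle, so there are no bridges.

0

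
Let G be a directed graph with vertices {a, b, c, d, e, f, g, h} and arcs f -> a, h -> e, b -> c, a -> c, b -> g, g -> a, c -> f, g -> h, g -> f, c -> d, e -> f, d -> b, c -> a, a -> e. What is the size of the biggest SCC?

{a, b, c, d, e, f, g, h} are all mutually reachable — one SCC of size 8.
The largest has 8 vertices.

8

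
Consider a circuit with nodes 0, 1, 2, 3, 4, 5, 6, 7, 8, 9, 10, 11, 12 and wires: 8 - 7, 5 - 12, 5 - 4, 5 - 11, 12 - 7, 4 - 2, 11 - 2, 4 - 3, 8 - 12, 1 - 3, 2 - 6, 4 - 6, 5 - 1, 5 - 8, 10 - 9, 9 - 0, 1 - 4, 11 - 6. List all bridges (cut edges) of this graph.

0-9, 10-9

The edges on the cycle 5-8-7-12-5 are not bridges since each lies on that cycle.
But removing 10 - 9 disconnects 10 from 9; removing 9 - 0 disconnects 9 from 0 — these are bridges.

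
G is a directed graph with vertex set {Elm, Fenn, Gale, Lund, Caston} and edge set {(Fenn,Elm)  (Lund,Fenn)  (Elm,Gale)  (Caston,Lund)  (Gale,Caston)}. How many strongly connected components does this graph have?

1

{Elm, Fenn, Gale, Lund, Caston} are all mutually reachable — one SCC of size 5.
That gives 1 strongly connected component.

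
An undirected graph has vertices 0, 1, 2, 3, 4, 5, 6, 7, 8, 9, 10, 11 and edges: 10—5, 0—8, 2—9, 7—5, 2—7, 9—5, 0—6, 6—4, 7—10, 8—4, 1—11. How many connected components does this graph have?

4

3 is isolated — a component by itself.
Starting from 1 we can reach 1, 11. That is one component of size 2.
Starting from 0 we can reach 0, 4, 6, 8. That is one component of size 4.
Starting from 2 we can reach 2, 5, 7, 9, 10. That is one component of size 5.
Total: 4 components.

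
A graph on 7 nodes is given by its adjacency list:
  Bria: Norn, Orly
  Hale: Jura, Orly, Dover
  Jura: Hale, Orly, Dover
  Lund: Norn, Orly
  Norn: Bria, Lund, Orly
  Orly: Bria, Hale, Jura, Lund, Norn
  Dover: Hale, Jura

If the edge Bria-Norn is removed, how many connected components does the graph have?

Bria and Norn are still connected via Bria-Orly-Norn, so the component count stays at 1.

1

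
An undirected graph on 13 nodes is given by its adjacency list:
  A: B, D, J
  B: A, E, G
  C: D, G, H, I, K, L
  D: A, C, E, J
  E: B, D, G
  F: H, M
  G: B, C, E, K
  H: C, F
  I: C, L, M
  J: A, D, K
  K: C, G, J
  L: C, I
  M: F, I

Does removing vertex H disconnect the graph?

No

Deleting H leaves 1 component (was 1) (its neighbors C, F remain connected to each other), so H is not a cut vertex.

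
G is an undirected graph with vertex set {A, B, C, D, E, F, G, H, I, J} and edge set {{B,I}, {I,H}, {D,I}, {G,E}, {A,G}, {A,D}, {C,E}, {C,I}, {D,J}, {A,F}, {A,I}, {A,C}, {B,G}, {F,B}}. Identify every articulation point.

D, I

Removing D increases the component count from 1 to 2, so D is a cut vertex.
Removing I increases the component count from 1 to 2, so I is a cut vertex.
By contrast removing B leaves 1 component; it is not a cut vertex. No other vertex is a cut vertex either.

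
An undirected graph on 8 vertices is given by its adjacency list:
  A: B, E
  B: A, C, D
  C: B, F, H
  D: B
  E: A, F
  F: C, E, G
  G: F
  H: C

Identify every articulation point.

Removing B increases the component count from 1 to 2, so B is a cut vertex.
Removing C increases the component count from 1 to 2, so C is a cut vertex.
Removing F increases the component count from 1 to 2, so F is a cut vertex.
By contrast removing A leaves 1 component; it is not a cut vertex. No other vertex is a cut vertex either.

B, C, F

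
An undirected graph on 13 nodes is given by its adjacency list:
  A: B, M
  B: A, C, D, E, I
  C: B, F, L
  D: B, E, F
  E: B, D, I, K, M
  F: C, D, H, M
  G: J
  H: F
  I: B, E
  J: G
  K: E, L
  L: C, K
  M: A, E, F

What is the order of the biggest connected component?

Starting from G we can reach G, J. That is one component of size 2.
Starting from A we can reach A, B, C, D, E, F, H, I, K, L, M. That is one component of size 11.
The largest has 11 vertices.

11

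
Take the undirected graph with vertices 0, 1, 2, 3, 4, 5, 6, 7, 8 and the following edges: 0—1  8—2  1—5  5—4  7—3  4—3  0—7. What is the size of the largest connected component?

6 is isolated — a component by itself.
Starting from 2 we can reach 2, 8. That is one component of size 2.
Starting from 0 we can reach 0, 1, 3, 4, 5, 7. That is one component of size 6.
The largest has 6 vertices.

6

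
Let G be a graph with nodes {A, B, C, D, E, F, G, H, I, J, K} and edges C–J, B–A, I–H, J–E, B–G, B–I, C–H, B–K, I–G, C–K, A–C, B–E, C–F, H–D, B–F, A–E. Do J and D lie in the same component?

Yes

From J we can reach A, B, C, D, E, F, G, H, I, J, K, which includes D.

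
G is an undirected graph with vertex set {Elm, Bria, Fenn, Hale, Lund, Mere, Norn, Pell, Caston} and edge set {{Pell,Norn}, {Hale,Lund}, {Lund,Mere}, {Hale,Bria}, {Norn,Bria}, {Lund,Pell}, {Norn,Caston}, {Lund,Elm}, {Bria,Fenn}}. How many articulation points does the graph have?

Removing Bria increases the component count from 1 to 2, so Bria is a cut vertex.
Removing Lund increases the component count from 1 to 3, so Lund is a cut vertex.
Removing Norn increases the component count from 1 to 2, so Norn is a cut vertex.
By contrast removing Elm leaves 1 component; it is not a cut vertex. No other vertex is a cut vertex either.

3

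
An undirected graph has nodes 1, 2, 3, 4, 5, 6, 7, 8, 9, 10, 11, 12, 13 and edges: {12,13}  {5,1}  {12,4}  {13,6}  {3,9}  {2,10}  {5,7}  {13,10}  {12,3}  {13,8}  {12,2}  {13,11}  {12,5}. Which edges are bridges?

The edges on the cycle 12-13-10-2-12 are not bridges since each lies on that cycle.
But removing 13—8 disconnects 13 from 8; removing 13—11 disconnects 13 from 11; removing 12—3 disconnects 12 from 3; removing 5—7 disconnects 5 from 7 — these are bridges.
In total 9 edges are bridges.

1-5, 11-13, 12-3, 12-4, 12-5, 13-6, 13-8, 3-9, 5-7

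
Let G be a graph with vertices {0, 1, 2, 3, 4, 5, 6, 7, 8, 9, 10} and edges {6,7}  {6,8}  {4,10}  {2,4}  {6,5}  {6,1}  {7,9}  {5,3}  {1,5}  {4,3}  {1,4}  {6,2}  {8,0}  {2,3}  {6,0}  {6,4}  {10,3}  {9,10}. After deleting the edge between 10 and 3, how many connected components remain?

10 and 3 are still connected via 10-4-3, so the component count stays at 1.

1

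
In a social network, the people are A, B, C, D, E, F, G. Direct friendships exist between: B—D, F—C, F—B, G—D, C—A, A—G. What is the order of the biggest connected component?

6

E is isolated — a component by itself.
Starting from A we can reach A, B, C, D, F, G. That is one component of size 6.
The largest has 6 vertices.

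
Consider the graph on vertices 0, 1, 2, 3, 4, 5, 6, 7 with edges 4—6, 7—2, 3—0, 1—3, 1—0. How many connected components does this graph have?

5 is isolated — a component by itself.
Starting from 4 we can reach 4, 6. That is one component of size 2.
Starting from 2 we can reach 2, 7. That is one component of size 2.
Starting from 0 we can reach 0, 1, 3. That is one component of size 3.
Total: 4 components.

4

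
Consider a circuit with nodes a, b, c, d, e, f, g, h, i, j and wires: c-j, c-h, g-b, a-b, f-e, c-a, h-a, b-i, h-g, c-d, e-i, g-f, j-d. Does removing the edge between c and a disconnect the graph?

After removing c-a, the path c-h-a still connects them, so the edge is not a bridge.

No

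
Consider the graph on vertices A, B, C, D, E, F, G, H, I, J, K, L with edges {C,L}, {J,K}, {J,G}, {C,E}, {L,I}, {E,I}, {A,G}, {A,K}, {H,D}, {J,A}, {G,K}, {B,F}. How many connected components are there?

4

Starting from B we can reach B, F. That is one component of size 2.
Starting from D we can reach D, H. That is one component of size 2.
Starting from C we can reach C, E, I, L. That is one component of size 4.
Starting from A we can reach A, G, J, K. That is one component of size 4.
Total: 4 components.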